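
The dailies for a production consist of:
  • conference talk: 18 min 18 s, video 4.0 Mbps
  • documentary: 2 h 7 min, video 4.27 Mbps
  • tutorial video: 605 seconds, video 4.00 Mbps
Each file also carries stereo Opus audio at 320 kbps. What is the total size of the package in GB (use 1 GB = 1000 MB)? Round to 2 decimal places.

5.29 GB

Audio: 320 kbps = 0.320 Mbps.
conference talk: 4.320 Mbps × 1098 s = 4743.4 Mb
documentary: 4.590 Mbps × 7620 s = 34975.8 Mb
tutorial video: 4.320 Mbps × 605 s = 2613.6 Mb
Total: 42332.8 Mb = 5291.6 MB.
= 5.292 GB.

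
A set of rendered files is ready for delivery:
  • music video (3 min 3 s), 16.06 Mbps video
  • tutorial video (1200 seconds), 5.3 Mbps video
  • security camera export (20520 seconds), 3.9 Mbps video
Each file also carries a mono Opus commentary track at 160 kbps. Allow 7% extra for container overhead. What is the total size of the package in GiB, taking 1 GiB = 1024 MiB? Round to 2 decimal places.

11.56 GiB

Audio: 160 kbps = 0.160 Mbps.
music video: 16.220 Mbps × 183 s × 1.07 = 3176.0 Mb
tutorial video: 5.460 Mbps × 1200 s × 1.07 = 7010.6 Mb
security camera export: 4.060 Mbps × 20520 s × 1.07 = 89143.0 Mb
Total: 99329.7 Mb = 12416.2 MB.
= 11.56 GiB.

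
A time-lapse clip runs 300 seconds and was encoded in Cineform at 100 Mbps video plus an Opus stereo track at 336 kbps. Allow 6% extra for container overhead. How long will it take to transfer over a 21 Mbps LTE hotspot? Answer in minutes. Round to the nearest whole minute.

Audio: 336 kbps = 0.336 Mbps.
Total bitrate: 100.336 Mbps.
File: 100.336 Mbps × 300 s = 30100.8 Mb.
With 6% container overhead: ×1.06. → 31906.8 Mb.
At 21 Mbps: 31906.8 / 21 = 1519.4 s ≈ 25.3 minutes.

25 minutes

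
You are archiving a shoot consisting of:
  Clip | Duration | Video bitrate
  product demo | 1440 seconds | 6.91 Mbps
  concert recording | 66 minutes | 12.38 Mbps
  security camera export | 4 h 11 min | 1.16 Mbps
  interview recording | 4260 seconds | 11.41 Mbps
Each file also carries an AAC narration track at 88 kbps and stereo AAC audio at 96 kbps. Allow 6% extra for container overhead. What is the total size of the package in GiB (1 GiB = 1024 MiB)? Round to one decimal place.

16.0 GiB

Audio total: 88 + 96 = 184 kbps = 0.184 Mbps.
product demo: 7.094 Mbps × 1440 s × 1.06 = 10828.3 Mb
concert recording: 12.564 Mbps × 3960 s × 1.06 = 52738.6 Mb
security camera export: 1.344 Mbps × 15060 s × 1.06 = 21455.1 Mb
interview recording: 11.594 Mbps × 4260 s × 1.06 = 52353.9 Mb
Total: 137375.9 Mb = 17172.0 MB.
= 15.99 GiB.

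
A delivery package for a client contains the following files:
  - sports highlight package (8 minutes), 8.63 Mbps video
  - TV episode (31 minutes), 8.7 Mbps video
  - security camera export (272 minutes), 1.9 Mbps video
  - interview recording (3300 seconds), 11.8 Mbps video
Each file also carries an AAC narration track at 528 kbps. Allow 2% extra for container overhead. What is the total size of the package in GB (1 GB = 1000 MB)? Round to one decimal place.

13.0 GB

Audio: 528 kbps = 0.528 Mbps.
sports highlight package: 9.158 Mbps × 480 s × 1.02 = 4483.8 Mb
TV episode: 9.228 Mbps × 1860 s × 1.02 = 17507.4 Mb
security camera export: 2.428 Mbps × 16320 s × 1.02 = 40417.5 Mb
interview recording: 12.328 Mbps × 3300 s × 1.02 = 41496.0 Mb
Total: 103904.6 Mb = 12988.1 MB.
= 12.99 GB.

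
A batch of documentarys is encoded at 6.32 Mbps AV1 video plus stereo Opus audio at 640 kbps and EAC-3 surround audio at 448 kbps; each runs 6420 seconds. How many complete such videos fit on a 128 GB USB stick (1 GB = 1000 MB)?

Audio total: 640 + 448 = 1088 kbps = 1.088 Mbps.
Total bitrate: 7.408 Mbps.
Per item: 7.408 Mbps × 6420 s = 47,559 Mb = 5,945 MB.
Capacity: 128 GB = 1,024,000 Mb; 21.53 items → 21 complete.

21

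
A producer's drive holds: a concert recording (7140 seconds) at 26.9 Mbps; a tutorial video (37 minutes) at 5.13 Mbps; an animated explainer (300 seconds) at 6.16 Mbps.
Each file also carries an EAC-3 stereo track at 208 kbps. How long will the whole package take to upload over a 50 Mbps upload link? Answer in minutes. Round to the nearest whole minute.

69 minutes

Audio: 208 kbps = 0.208 Mbps.
concert recording: 27.108 Mbps × 7140 s = 193551.1 Mb
tutorial video: 5.338 Mbps × 2220 s = 11850.4 Mb
animated explainer: 6.368 Mbps × 300 s = 1910.4 Mb
Total: 207311.9 Mb = 25914.0 MB.
At 50 Mbps: 207311.9 / 50 = 4146 s ≈ 69.1 minutes.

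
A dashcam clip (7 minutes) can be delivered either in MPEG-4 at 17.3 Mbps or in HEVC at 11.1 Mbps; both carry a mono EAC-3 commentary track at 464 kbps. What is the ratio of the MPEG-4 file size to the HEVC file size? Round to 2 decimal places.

7 min = 420 s
Audio: 464 kbps = 0.464 Mbps.
MPEG-4: 17.764 Mbps × 420 s = 7460.9 Mb = 0.869 GiB.
HEVC: 11.564 Mbps × 420 s = 4856.9 Mb = 0.565 GiB.
Ratio: 0.869 / 0.565 = 1.536.

1.54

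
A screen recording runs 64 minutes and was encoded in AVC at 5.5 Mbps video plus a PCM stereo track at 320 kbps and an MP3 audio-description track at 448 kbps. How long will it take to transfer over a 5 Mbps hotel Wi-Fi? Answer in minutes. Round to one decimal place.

64 min = 3840 s
Audio total: 320 + 448 = 768 kbps = 0.768 Mbps.
Total bitrate: 6.268 Mbps.
File: 6.268 Mbps × 3840 s = 24069.1 Mb.
At 5 Mbps: 24069.1 / 5 = 4813.8 s ≈ 80.2 minutes.

80.2 minutes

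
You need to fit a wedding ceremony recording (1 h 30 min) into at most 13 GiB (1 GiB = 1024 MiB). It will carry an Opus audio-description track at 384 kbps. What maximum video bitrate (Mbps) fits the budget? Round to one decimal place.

Budget: 13 GiB = 111669.1 Mb.
1 h 30 min = 90 min = 5400 s
Total bitrate budget: 111669.1 Mb / 5400 s = 20.679 Mbps.
Audio: 384 kbps = 0.384 Mbps.
Video: 20.679 − 0.384 = 20.295 Mbps.

20.3 Mbps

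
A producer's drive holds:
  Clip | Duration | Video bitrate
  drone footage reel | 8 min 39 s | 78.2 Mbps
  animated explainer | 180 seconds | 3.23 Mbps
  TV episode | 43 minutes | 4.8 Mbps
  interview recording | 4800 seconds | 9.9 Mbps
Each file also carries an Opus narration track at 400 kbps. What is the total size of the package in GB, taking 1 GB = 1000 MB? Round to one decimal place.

13.0 GB

Audio: 400 kbps = 0.400 Mbps.
drone footage reel: 78.600 Mbps × 519 s = 40793.4 Mb
animated explainer: 3.630 Mbps × 180 s = 653.4 Mb
TV episode: 5.200 Mbps × 2580 s = 13416.0 Mb
interview recording: 10.300 Mbps × 4800 s = 49440.0 Mb
Total: 104302.8 Mb = 13037.9 MB.
= 13.04 GB.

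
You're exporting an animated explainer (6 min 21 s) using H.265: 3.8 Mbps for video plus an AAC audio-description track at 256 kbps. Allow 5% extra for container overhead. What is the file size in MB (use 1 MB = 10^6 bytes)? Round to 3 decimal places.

6 min 21 s = 381 s
Audio: 256 kbps = 0.256 Mbps.
Total bitrate: 3.8 + 0.256 = 4.056 Mbps.
Stream data: 4.056 Mbps × 381 s = 1545.3 Mb.
With 5% container overhead: ×1.05.
1,623 Mb ÷ 8 = 202.8 MB → 202.8 MB.

202.825 MB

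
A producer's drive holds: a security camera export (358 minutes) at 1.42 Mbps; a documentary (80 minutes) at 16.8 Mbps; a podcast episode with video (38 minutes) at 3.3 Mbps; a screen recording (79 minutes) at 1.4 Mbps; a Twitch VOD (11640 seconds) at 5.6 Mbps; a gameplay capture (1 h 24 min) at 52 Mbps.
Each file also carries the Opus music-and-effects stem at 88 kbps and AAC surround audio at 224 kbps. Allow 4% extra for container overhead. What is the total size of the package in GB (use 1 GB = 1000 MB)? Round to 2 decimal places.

Audio total: 88 + 224 = 312 kbps = 0.312 Mbps.
security camera export: 1.732 Mbps × 21480 s × 1.04 = 38691.5 Mb
documentary: 17.112 Mbps × 4800 s × 1.04 = 85423.1 Mb
podcast episode with video: 3.612 Mbps × 2280 s × 1.04 = 8564.8 Mb
screen recording: 1.712 Mbps × 4740 s × 1.04 = 8439.5 Mb
Twitch VOD: 5.912 Mbps × 11640 s × 1.04 = 71568.3 Mb
gameplay capture: 52.312 Mbps × 5040 s × 1.04 = 274198.6 Mb
Total: 486885.7 Mb = 60860.7 MB.
= 60.86 GB.

60.86 GB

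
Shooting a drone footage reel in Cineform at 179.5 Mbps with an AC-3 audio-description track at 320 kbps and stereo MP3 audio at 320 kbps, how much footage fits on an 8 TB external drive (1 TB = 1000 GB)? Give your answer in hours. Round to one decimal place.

98.7 hours

Audio total: 320 + 320 = 640 kbps = 0.640 Mbps.
Total bitrate: 179.5 + 0.640 = 180.140 Mbps.
Capacity: 8 TB = 64,000,000 Mb.
Recording time: 64,000,000 / 180.140 = 355,279 s ≈ 98.7 hours.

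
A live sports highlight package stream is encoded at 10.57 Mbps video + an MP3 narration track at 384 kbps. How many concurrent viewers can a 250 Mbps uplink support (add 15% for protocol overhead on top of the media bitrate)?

Audio: 384 kbps = 0.384 Mbps.
Per-viewer media rate: 10.954 Mbps.
On the wire with 15% overhead: 12.597 Mbps.
250 Mbps = 250.0 Mbps; 250.0 / 12.597 = 19.85 → 19 viewers.

19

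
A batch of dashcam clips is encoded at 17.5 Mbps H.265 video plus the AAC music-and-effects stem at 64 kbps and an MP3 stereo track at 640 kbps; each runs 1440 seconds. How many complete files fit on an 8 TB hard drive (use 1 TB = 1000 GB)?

Audio total: 64 + 640 = 704 kbps = 0.704 Mbps.
Total bitrate: 18.204 Mbps.
Per item: 18.204 Mbps × 1440 s = 26,214 Mb = 3,277 MB.
Capacity: 8 TB = 64,000,000 Mb; 2441.47 items → 2441 complete.

2441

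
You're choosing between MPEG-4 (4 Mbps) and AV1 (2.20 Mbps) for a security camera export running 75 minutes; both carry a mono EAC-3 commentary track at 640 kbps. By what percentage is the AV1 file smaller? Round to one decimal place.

75 min = 4500 s
Audio: 640 kbps = 0.640 Mbps.
MPEG-4: 4.640 Mbps × 4500 s = 20880.0 Mb = 2.431 GiB.
AV1: 2.840 Mbps × 4500 s = 12780.0 Mb = 1.488 GiB.
Reduction: (1 − 1.488/2.431) × 100 = 38.79%.

38.8%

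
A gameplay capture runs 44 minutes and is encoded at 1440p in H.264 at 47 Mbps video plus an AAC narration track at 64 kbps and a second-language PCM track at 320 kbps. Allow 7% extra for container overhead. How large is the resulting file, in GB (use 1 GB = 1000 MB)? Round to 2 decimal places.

16.73 GB

44 min = 2640 s
Audio total: 64 + 320 = 384 kbps = 0.384 Mbps.
Total bitrate: 47 + 0.384 = 47.384 Mbps.
Stream data: 47.384 Mbps × 2640 s = 125093.8 Mb.
With 7% container overhead: ×1.07.
133,850 Mb ÷ 8 = 16,731 MB → 16.73 GB.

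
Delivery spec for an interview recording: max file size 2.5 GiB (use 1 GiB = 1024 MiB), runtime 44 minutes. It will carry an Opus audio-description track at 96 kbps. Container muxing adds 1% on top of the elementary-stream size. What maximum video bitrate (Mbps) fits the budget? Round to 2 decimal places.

7.96 Mbps

Budget: 2.5 GiB = 21474.8 Mb.
Stream payload after overhead: 21474.8 / 1.01 = 21262.2 Mb.
44 min = 2640 s
Total bitrate budget: 21262.2 Mb / 2640 s = 8.054 Mbps.
Audio: 96 kbps = 0.096 Mbps.
Video: 8.054 − 0.096 = 7.958 Mbps.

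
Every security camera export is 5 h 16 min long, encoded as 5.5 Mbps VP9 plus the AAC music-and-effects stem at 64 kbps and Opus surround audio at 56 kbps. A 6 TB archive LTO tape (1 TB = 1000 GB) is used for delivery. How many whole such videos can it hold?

5 h 16 min = 316 min = 18960 s
Audio total: 64 + 56 = 120 kbps = 0.120 Mbps.
Total bitrate: 5.620 Mbps.
Per item: 5.620 Mbps × 18960 s = 106,555 Mb = 13,319 MB.
Capacity: 6 TB = 48,000,000 Mb; 450.47 items → 450 complete.

450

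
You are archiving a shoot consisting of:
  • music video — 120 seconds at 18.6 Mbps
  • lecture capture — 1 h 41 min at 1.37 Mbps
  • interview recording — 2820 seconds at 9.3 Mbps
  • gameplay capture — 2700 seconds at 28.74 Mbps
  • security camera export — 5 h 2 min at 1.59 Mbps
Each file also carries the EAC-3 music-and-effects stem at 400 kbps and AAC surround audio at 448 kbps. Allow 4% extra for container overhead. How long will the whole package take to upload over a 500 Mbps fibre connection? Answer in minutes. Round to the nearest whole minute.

Audio total: 400 + 448 = 848 kbps = 0.848 Mbps.
music video: 19.448 Mbps × 120 s × 1.04 = 2427.1 Mb
lecture capture: 2.218 Mbps × 6060 s × 1.04 = 13978.7 Mb
interview recording: 10.148 Mbps × 2820 s × 1.04 = 29762.1 Mb
gameplay capture: 29.588 Mbps × 2700 s × 1.04 = 83083.1 Mb
security camera export: 2.438 Mbps × 18120 s × 1.04 = 45943.6 Mb
Total: 175194.6 Mb = 21899.3 MB.
At 500 Mbps: 175194.6 / 500 = 350 s ≈ 5.84 minutes.

6 minutes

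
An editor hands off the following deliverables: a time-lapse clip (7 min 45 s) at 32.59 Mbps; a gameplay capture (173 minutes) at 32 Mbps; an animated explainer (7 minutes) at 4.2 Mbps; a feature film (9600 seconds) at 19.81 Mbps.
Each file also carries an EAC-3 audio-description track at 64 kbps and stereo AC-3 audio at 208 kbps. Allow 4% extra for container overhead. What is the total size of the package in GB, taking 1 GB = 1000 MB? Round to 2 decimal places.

Audio total: 64 + 208 = 272 kbps = 0.272 Mbps.
time-lapse clip: 32.862 Mbps × 465 s × 1.04 = 15892.1 Mb
gameplay capture: 32.272 Mbps × 10380 s × 1.04 = 348382.7 Mb
animated explainer: 4.472 Mbps × 420 s × 1.04 = 1953.4 Mb
feature film: 20.082 Mbps × 9600 s × 1.04 = 200498.7 Mb
Total: 566726.8 Mb = 70840.9 MB.
= 70.84 GB.

70.84 GB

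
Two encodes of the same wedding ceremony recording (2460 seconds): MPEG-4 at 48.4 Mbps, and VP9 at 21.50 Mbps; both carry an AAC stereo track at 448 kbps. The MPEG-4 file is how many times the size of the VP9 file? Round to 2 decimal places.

2.23

Audio: 448 kbps = 0.448 Mbps.
MPEG-4: 48.848 Mbps × 2460 s = 120166.1 Mb = 15.021 GB.
VP9: 21.948 Mbps × 2460 s = 53992.1 Mb = 6.749 GB.
Ratio: 15.021 / 6.749 = 2.226.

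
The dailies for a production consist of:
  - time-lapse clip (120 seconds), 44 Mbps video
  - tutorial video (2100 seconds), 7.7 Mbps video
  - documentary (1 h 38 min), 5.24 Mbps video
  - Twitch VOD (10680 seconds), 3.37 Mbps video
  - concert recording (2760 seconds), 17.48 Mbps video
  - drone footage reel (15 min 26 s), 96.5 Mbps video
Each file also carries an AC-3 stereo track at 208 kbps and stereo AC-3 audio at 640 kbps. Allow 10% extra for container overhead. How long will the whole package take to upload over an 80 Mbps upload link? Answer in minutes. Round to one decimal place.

Audio total: 208 + 640 = 848 kbps = 0.848 Mbps.
time-lapse clip: 44.848 Mbps × 120 s × 1.10 = 5919.9 Mb
tutorial video: 8.548 Mbps × 2100 s × 1.10 = 19745.9 Mb
documentary: 6.088 Mbps × 5880 s × 1.10 = 39377.2 Mb
Twitch VOD: 4.218 Mbps × 10680 s × 1.10 = 49553.1 Mb
concert recording: 18.328 Mbps × 2760 s × 1.10 = 55643.8 Mb
drone footage reel: 97.348 Mbps × 926 s × 1.10 = 99158.7 Mb
Total: 269398.5 Mb = 33674.8 MB.
At 80 Mbps: 269398.5 / 80 = 3367 s ≈ 56.1 minutes.

56.1 minutes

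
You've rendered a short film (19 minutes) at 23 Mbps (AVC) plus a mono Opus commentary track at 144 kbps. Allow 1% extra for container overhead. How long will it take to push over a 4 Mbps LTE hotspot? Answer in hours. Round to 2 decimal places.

19 min = 1140 s
Audio: 144 kbps = 0.144 Mbps.
Total bitrate: 23.144 Mbps.
File: 23.144 Mbps × 1140 s = 26384.2 Mb.
With 1% container overhead: ×1.01. → 26648.0 Mb.
At 4 Mbps: 26648.0 / 4 = 6662.0 s ≈ 1.85 hours.

1.85 hours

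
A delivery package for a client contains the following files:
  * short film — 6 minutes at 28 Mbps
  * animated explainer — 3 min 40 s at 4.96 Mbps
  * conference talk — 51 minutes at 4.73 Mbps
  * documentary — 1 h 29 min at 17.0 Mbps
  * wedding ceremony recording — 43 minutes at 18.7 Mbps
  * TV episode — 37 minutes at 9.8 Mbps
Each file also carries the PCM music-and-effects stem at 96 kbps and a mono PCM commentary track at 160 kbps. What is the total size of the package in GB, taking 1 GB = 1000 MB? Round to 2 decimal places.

Audio total: 96 + 160 = 256 kbps = 0.256 Mbps.
short film: 28.256 Mbps × 360 s = 10172.2 Mb
animated explainer: 5.216 Mbps × 220 s = 1147.5 Mb
conference talk: 4.986 Mbps × 3060 s = 15257.2 Mb
documentary: 17.256 Mbps × 5340 s = 92147.0 Mb
wedding ceremony recording: 18.956 Mbps × 2580 s = 48906.5 Mb
TV episode: 10.056 Mbps × 2220 s = 22324.3 Mb
Total: 189954.7 Mb = 23744.3 MB.
= 23.74 GB.

23.74 GB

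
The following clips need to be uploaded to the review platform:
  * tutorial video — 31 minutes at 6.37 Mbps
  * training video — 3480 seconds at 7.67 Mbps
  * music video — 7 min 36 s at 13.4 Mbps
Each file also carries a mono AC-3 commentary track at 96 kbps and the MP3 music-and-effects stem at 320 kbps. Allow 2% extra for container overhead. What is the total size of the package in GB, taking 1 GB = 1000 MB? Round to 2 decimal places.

Audio total: 96 + 320 = 416 kbps = 0.416 Mbps.
tutorial video: 6.786 Mbps × 1860 s × 1.02 = 12874.4 Mb
training video: 8.086 Mbps × 3480 s × 1.02 = 28702.1 Mb
music video: 13.816 Mbps × 456 s × 1.02 = 6426.1 Mb
Total: 48002.6 Mb = 6000.3 MB.
= 6.000 GB.

6.00 GB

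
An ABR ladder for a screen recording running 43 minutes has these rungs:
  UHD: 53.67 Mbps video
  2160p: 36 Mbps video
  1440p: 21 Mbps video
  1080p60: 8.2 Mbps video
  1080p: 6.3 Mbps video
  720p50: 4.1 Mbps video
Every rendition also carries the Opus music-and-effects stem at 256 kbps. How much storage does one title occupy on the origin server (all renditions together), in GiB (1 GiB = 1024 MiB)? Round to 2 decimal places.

43 min = 2580 s
Audio: 256 kbps = 0.256 Mbps.
Sum of rendition bitrates: (53.67+0.256) + (36+0.256) + (21+0.256) + (8.2+0.256) + (6.3+0.256) + (4.1+0.256) = 130.806 Mbps.
× 2580 s = 337,479 Mb = 42,185 MB = 39.29 GiB.

39.29 GiB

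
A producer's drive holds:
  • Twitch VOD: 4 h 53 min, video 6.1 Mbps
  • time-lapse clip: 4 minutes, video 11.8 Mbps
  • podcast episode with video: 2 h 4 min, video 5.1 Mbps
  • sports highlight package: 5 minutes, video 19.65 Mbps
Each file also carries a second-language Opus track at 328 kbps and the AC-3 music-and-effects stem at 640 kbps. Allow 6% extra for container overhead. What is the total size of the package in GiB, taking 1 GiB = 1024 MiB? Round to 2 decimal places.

Audio total: 328 + 640 = 968 kbps = 0.968 Mbps.
Twitch VOD: 7.068 Mbps × 17580 s × 1.06 = 131710.8 Mb
time-lapse clip: 12.768 Mbps × 240 s × 1.06 = 3248.2 Mb
podcast episode with video: 6.068 Mbps × 7440 s × 1.06 = 47854.7 Mb
sports highlight package: 20.618 Mbps × 300 s × 1.06 = 6556.5 Mb
Total: 189370.1 Mb = 23671.3 MB.
= 22.05 GiB.

22.05 GiB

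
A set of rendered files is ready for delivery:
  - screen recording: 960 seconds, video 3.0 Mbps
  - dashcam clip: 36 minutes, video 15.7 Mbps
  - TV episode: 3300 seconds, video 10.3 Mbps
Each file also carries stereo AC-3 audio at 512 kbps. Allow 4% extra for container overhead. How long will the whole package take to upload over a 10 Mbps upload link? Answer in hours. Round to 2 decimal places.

2.14 hours

Audio: 512 kbps = 0.512 Mbps.
screen recording: 3.512 Mbps × 960 s × 1.04 = 3506.4 Mb
dashcam clip: 16.212 Mbps × 2160 s × 1.04 = 36418.6 Mb
TV episode: 10.812 Mbps × 3300 s × 1.04 = 37106.8 Mb
Total: 77031.8 Mb = 9629.0 MB.
At 10 Mbps: 77031.8 / 10 = 7703 s ≈ 2.14 hours.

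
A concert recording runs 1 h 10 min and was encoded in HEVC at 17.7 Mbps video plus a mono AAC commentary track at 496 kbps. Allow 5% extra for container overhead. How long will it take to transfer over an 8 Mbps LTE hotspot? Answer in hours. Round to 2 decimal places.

2.79 hours

1 h 10 min = 70 min = 4200 s
Audio: 496 kbps = 0.496 Mbps.
Total bitrate: 18.196 Mbps.
File: 18.196 Mbps × 4200 s = 76423.2 Mb.
With 5% container overhead: ×1.05. → 80244.4 Mb.
At 8 Mbps: 80244.4 / 8 = 10030.5 s ≈ 2.79 hours.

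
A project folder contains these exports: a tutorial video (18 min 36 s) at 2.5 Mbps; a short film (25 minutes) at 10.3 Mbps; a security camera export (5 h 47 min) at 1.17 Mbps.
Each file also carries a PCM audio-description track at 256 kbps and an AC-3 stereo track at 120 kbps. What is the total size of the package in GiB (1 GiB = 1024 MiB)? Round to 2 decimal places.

Audio total: 256 + 120 = 376 kbps = 0.376 Mbps.
tutorial video: 2.876 Mbps × 1116 s = 3209.6 Mb
short film: 10.676 Mbps × 1500 s = 16014.0 Mb
security camera export: 1.546 Mbps × 20820 s = 32187.7 Mb
Total: 51411.3 Mb = 6426.4 MB.
= 5.985 GiB.

5.99 GiB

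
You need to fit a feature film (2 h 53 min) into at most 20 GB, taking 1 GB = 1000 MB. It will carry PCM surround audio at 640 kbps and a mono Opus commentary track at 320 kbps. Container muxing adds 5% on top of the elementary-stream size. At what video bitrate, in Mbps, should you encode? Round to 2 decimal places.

Budget: 20 GB = 160000.0 Mb.
Stream payload after overhead: 160000.0 / 1.05 = 152381.0 Mb.
2 h 53 min = 173 min = 10380 s
Total bitrate budget: 152381.0 Mb / 10380 s = 14.680 Mbps.
Audio total: 640 + 320 = 960 kbps = 0.960 Mbps.
Video: 14.680 − 0.960 = 13.720 Mbps.

13.72 Mbps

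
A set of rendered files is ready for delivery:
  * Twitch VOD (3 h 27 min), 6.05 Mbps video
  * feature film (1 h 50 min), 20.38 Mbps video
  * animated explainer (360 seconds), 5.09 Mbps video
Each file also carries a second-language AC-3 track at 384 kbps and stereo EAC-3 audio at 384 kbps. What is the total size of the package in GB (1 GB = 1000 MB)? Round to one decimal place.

28.3 GB

Audio total: 384 + 384 = 768 kbps = 0.768 Mbps.
Twitch VOD: 6.818 Mbps × 12420 s = 84679.6 Mb
feature film: 21.148 Mbps × 6600 s = 139576.8 Mb
animated explainer: 5.858 Mbps × 360 s = 2108.9 Mb
Total: 226365.2 Mb = 28295.7 MB.
= 28.30 GB.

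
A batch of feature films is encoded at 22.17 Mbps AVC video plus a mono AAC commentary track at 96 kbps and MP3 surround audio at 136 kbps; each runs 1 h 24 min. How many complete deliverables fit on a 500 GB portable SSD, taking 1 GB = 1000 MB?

35

1 h 24 min = 84 min = 5040 s
Audio total: 96 + 136 = 232 kbps = 0.232 Mbps.
Total bitrate: 22.402 Mbps.
Per item: 22.402 Mbps × 5040 s = 112,906 Mb = 14,113 MB.
Capacity: 500 GB = 4,000,000 Mb; 35.43 items → 35 complete.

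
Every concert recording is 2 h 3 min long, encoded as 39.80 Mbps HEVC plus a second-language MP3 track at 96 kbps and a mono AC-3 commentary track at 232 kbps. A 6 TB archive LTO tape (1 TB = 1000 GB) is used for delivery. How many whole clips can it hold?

2 h 3 min = 123 min = 7380 s
Audio total: 96 + 232 = 328 kbps = 0.328 Mbps.
Total bitrate: 40.128 Mbps.
Per item: 40.128 Mbps × 7380 s = 296,145 Mb = 37,018 MB.
Capacity: 6 TB = 48,000,000 Mb; 162.08 items → 162 complete.

162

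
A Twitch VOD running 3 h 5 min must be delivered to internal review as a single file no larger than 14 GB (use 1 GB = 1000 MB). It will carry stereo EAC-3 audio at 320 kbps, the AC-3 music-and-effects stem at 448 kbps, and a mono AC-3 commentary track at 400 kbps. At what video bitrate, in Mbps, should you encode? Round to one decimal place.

8.9 Mbps

Budget: 14 GB = 112000.0 Mb.
3 h 5 min = 185 min = 11100 s
Total bitrate budget: 112000.0 Mb / 11100 s = 10.090 Mbps.
Audio total: 320 + 448 + 400 = 1168 kbps = 1.168 Mbps.
Video: 10.090 − 1.168 = 8.922 Mbps.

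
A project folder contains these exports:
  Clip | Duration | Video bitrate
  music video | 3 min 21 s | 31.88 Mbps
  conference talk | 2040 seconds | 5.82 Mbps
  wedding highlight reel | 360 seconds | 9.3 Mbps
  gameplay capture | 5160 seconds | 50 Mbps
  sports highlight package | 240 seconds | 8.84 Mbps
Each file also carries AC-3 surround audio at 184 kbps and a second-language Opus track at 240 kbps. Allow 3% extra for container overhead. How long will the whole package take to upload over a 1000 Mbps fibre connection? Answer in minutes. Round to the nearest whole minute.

Audio total: 184 + 240 = 424 kbps = 0.424 Mbps.
music video: 32.304 Mbps × 201 s × 1.03 = 6687.9 Mb
conference talk: 6.244 Mbps × 2040 s × 1.03 = 13119.9 Mb
wedding highlight reel: 9.724 Mbps × 360 s × 1.03 = 3605.7 Mb
gameplay capture: 50.424 Mbps × 5160 s × 1.03 = 267993.5 Mb
sports highlight package: 9.264 Mbps × 240 s × 1.03 = 2290.1 Mb
Total: 293697.0 Mb = 36712.1 MB.
At 1000 Mbps: 293697.0 / 1000 = 294 s ≈ 4.89 minutes.

5 minutes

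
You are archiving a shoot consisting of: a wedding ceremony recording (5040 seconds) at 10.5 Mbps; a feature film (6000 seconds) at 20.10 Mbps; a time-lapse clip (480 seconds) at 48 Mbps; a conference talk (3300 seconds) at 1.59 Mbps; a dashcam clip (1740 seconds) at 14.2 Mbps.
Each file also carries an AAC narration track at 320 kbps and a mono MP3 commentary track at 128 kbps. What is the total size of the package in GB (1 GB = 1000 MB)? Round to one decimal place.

29.2 GB

Audio total: 320 + 128 = 448 kbps = 0.448 Mbps.
wedding ceremony recording: 10.948 Mbps × 5040 s = 55177.9 Mb
feature film: 20.548 Mbps × 6000 s = 123288.0 Mb
time-lapse clip: 48.448 Mbps × 480 s = 23255.0 Mb
conference talk: 2.038 Mbps × 3300 s = 6725.4 Mb
dashcam clip: 14.648 Mbps × 1740 s = 25487.5 Mb
Total: 233933.9 Mb = 29241.7 MB.
= 29.24 GB.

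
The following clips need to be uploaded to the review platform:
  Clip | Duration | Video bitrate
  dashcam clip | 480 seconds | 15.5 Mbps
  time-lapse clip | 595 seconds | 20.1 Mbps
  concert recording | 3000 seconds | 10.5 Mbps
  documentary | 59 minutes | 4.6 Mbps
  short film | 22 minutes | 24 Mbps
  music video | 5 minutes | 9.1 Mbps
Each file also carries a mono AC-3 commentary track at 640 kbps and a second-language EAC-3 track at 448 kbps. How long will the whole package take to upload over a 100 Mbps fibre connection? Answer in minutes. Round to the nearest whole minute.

Audio total: 640 + 448 = 1088 kbps = 1.088 Mbps.
dashcam clip: 16.588 Mbps × 480 s = 7962.2 Mb
time-lapse clip: 21.188 Mbps × 595 s = 12606.9 Mb
concert recording: 11.588 Mbps × 3000 s = 34764.0 Mb
documentary: 5.688 Mbps × 3540 s = 20135.5 Mb
short film: 25.088 Mbps × 1320 s = 33116.2 Mb
music video: 10.188 Mbps × 300 s = 3056.4 Mb
Total: 111641.2 Mb = 13955.1 MB.
At 100 Mbps: 111641.2 / 100 = 1116 s ≈ 18.6 minutes.

19 minutes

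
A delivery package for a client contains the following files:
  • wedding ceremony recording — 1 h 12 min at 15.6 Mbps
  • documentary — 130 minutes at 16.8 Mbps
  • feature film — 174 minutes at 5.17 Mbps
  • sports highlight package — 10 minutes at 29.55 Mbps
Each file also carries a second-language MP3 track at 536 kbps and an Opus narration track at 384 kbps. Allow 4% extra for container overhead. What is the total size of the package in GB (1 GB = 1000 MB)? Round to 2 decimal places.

37.89 GB

Audio total: 536 + 384 = 920 kbps = 0.920 Mbps.
wedding ceremony recording: 16.520 Mbps × 4320 s × 1.04 = 74221.1 Mb
documentary: 17.720 Mbps × 7800 s × 1.04 = 143744.6 Mb
feature film: 6.090 Mbps × 10440 s × 1.04 = 66122.8 Mb
sports highlight package: 30.470 Mbps × 600 s × 1.04 = 19013.3 Mb
Total: 303101.8 Mb = 37887.7 MB.
= 37.89 GB.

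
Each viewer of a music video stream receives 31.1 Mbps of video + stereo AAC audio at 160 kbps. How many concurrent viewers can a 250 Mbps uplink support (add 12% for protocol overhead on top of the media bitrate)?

7

Audio: 160 kbps = 0.160 Mbps.
Per-viewer media rate: 31.260 Mbps.
On the wire with 12% overhead: 35.011 Mbps.
250 Mbps = 250.0 Mbps; 250.0 / 35.011 = 7.14 → 7 viewers.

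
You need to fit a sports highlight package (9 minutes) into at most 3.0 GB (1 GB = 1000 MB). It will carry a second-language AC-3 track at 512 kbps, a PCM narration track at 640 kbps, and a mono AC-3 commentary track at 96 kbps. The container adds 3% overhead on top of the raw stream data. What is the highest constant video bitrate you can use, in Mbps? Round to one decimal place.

41.9 Mbps

Budget: 3.0 GB = 24000.0 Mb.
Stream payload after overhead: 24000.0 / 1.03 = 23301.0 Mb.
9 min = 540 s
Total bitrate budget: 23301.0 Mb / 540 s = 43.150 Mbps.
Audio total: 512 + 640 + 96 = 1248 kbps = 1.248 Mbps.
Video: 43.150 − 1.248 = 41.902 Mbps.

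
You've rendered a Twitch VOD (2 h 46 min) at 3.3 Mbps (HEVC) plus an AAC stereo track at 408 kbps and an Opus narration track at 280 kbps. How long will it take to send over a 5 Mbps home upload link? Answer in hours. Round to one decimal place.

2.2 hours

2 h 46 min = 166 min = 9960 s
Audio total: 408 + 280 = 688 kbps = 0.688 Mbps.
Total bitrate: 3.988 Mbps.
File: 3.988 Mbps × 9960 s = 39720.5 Mb.
At 5 Mbps: 39720.5 / 5 = 7944.1 s ≈ 2.21 hours.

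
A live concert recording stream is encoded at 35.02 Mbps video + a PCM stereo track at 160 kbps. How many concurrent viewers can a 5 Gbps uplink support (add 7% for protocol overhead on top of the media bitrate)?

Audio: 160 kbps = 0.160 Mbps.
Per-viewer media rate: 35.180 Mbps.
On the wire with 7% overhead: 37.643 Mbps.
5 Gbps = 5,000 Mbps; 5,000 / 37.643 = 132.83 → 132 viewers.

132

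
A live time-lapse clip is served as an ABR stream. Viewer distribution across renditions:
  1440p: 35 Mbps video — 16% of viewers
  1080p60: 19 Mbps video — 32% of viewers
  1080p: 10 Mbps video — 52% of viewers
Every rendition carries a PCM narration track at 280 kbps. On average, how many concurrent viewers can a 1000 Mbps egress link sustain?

58

Audio: 280 kbps = 0.280 Mbps.
Average per-viewer bitrate: 0.16×35.280 + 0.32×19.280 + 0.52×10.280 = 17.160 Mbps.
1000 Mbps = 1,000 Mbps; 1,000 / 17.160 = 58.28 → 58.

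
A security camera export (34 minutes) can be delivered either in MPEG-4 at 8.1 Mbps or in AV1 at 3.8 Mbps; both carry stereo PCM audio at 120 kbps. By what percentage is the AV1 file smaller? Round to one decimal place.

34 min = 2040 s
Audio: 120 kbps = 0.120 Mbps.
MPEG-4: 8.220 Mbps × 2040 s = 16768.8 Mb = 2.096 GB.
AV1: 3.920 Mbps × 2040 s = 7996.8 Mb = 1.000 GB.
Reduction: (1 − 1.000/2.096) × 100 = 52.31%.

52.3%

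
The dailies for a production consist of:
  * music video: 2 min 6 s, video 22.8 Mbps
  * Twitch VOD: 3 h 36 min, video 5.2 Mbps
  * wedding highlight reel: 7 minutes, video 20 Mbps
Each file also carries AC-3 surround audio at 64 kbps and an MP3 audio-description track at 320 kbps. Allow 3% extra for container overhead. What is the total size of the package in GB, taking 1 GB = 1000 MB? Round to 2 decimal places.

10.80 GB

Audio total: 64 + 320 = 384 kbps = 0.384 Mbps.
music video: 23.184 Mbps × 126 s × 1.03 = 3008.8 Mb
Twitch VOD: 5.584 Mbps × 12960 s × 1.03 = 74539.7 Mb
wedding highlight reel: 20.384 Mbps × 420 s × 1.03 = 8818.1 Mb
Total: 86366.6 Mb = 10795.8 MB.
= 10.80 GB.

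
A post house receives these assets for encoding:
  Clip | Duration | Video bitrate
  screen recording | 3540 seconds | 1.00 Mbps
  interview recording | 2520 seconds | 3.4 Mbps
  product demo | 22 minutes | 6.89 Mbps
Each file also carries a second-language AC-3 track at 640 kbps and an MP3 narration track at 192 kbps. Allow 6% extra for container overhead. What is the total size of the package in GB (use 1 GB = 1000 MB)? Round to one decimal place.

Audio total: 640 + 192 = 832 kbps = 0.832 Mbps.
screen recording: 1.832 Mbps × 3540 s × 1.06 = 6874.4 Mb
interview recording: 4.232 Mbps × 2520 s × 1.06 = 11304.5 Mb
product demo: 7.722 Mbps × 1320 s × 1.06 = 10804.6 Mb
Total: 28983.5 Mb = 3622.9 MB.
= 3.623 GB.

3.6 GB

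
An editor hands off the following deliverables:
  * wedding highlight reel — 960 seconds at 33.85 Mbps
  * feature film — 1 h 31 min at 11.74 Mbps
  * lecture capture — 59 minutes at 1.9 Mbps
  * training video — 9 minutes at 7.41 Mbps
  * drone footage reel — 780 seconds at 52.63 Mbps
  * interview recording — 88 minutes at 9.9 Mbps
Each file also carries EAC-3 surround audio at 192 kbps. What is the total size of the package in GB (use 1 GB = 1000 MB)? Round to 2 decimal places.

25.48 GB

Audio: 192 kbps = 0.192 Mbps.
wedding highlight reel: 34.042 Mbps × 960 s = 32680.3 Mb
feature film: 11.932 Mbps × 5460 s = 65148.7 Mb
lecture capture: 2.092 Mbps × 3540 s = 7405.7 Mb
training video: 7.602 Mbps × 540 s = 4105.1 Mb
drone footage reel: 52.822 Mbps × 780 s = 41201.2 Mb
interview recording: 10.092 Mbps × 5280 s = 53285.8 Mb
Total: 203826.7 Mb = 25478.3 MB.
= 25.48 GB.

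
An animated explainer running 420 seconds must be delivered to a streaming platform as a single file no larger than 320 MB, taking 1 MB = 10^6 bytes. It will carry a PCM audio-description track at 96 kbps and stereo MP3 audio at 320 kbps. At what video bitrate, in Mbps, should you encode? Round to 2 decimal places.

5.68 Mbps

Budget: 320 MB = 2560.0 Mb.
Total bitrate budget: 2560.0 Mb / 420 s = 6.095 Mbps.
Audio total: 96 + 320 = 416 kbps = 0.416 Mbps.
Video: 6.095 − 0.416 = 5.679 Mbps.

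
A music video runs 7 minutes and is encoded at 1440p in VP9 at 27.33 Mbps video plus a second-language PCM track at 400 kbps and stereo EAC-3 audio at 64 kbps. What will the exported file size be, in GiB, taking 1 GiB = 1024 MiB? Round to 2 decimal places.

1.36 GiB

7 min = 420 s
Audio total: 400 + 64 = 464 kbps = 0.464 Mbps.
Total bitrate: 27.33 + 0.464 = 27.794 Mbps.
Stream data: 27.794 Mbps × 420 s = 11673.5 Mb.
11,673 Mb = 1,459,185,000 bytes ÷ 1,073,741,824 = 1.359 GiB.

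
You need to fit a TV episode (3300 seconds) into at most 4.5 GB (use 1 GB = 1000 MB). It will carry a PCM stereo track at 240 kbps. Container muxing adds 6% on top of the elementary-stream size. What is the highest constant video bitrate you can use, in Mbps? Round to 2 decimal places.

10.05 Mbps

Budget: 4.5 GB = 36000.0 Mb.
Stream payload after overhead: 36000.0 / 1.06 = 33962.3 Mb.
Total bitrate budget: 33962.3 Mb / 3300 s = 10.292 Mbps.
Audio: 240 kbps = 0.240 Mbps.
Video: 10.292 − 0.240 = 10.052 Mbps.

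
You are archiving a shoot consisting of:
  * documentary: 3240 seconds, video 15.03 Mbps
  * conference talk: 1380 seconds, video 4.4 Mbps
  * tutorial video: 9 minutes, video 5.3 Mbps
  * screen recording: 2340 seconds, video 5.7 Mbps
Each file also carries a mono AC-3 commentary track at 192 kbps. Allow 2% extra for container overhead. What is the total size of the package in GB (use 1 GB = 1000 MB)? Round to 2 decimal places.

9.23 GB

Audio: 192 kbps = 0.192 Mbps.
documentary: 15.222 Mbps × 3240 s × 1.02 = 50305.7 Mb
conference talk: 4.592 Mbps × 1380 s × 1.02 = 6463.7 Mb
tutorial video: 5.492 Mbps × 540 s × 1.02 = 3025.0 Mb
screen recording: 5.892 Mbps × 2340 s × 1.02 = 14063.0 Mb
Total: 73857.4 Mb = 9232.2 MB.
= 9.232 GB.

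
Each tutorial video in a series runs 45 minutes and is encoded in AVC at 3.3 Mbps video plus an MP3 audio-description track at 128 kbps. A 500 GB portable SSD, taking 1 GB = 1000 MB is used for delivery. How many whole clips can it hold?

45 min = 2700 s
Audio: 128 kbps = 0.128 Mbps.
Total bitrate: 3.428 Mbps.
Per item: 3.428 Mbps × 2700 s = 9,256 Mb = 1,157 MB.
Capacity: 500 GB = 4,000,000 Mb; 432.17 items → 432 complete.

432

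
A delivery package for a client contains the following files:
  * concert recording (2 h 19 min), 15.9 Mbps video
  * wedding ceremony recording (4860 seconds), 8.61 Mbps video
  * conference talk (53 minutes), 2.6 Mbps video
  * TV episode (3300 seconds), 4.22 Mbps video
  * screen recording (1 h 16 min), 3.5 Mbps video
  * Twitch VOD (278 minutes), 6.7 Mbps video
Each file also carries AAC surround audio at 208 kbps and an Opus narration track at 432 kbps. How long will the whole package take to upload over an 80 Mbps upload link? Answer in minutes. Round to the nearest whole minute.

Audio total: 208 + 432 = 640 kbps = 0.640 Mbps.
concert recording: 16.540 Mbps × 8340 s = 137943.6 Mb
wedding ceremony recording: 9.250 Mbps × 4860 s = 44955.0 Mb
conference talk: 3.240 Mbps × 3180 s = 10303.2 Mb
TV episode: 4.860 Mbps × 3300 s = 16038.0 Mb
screen recording: 4.140 Mbps × 4560 s = 18878.4 Mb
Twitch VOD: 7.340 Mbps × 16680 s = 122431.2 Mb
Total: 350549.4 Mb = 43818.7 MB.
At 80 Mbps: 350549.4 / 80 = 4382 s ≈ 73 minutes.

73 minutes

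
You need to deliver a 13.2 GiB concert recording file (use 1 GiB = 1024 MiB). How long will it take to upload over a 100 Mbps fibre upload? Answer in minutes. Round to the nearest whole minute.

File: 13.2 GiB = 113387.1 Mb.
At 100 Mbps: 113387.1 / 100 = 1133.9 s ≈ 18.9 minutes.

19 minutes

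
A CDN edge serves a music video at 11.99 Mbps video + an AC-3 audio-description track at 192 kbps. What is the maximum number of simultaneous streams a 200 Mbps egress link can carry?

Audio: 192 kbps = 0.192 Mbps.
Per-viewer media rate: 12.182 Mbps.
200 Mbps = 200.0 Mbps; 200.0 / 12.182 = 16.42 → 16 viewers.

16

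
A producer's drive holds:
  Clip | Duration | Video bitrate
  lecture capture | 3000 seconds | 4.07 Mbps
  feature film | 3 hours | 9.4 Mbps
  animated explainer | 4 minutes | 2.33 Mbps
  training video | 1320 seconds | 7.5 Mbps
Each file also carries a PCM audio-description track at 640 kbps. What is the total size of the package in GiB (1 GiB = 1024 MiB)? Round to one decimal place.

15.6 GiB

Audio: 640 kbps = 0.640 Mbps.
lecture capture: 4.710 Mbps × 3000 s = 14130.0 Mb
feature film: 10.040 Mbps × 10800 s = 108432.0 Mb
animated explainer: 2.970 Mbps × 240 s = 712.8 Mb
training video: 8.140 Mbps × 1320 s = 10744.8 Mb
Total: 134019.6 Mb = 16752.5 MB.
= 15.60 GiB.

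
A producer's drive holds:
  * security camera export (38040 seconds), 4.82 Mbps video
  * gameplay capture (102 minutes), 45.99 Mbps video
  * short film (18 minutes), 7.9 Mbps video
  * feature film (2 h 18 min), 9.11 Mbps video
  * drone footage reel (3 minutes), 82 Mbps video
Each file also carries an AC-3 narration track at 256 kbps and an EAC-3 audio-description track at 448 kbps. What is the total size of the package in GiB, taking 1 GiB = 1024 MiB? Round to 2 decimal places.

70.01 GiB

Audio total: 256 + 448 = 704 kbps = 0.704 Mbps.
security camera export: 5.524 Mbps × 38040 s = 210133.0 Mb
gameplay capture: 46.694 Mbps × 6120 s = 285767.3 Mb
short film: 8.604 Mbps × 1080 s = 9292.3 Mb
feature film: 9.814 Mbps × 8280 s = 81259.9 Mb
drone footage reel: 82.704 Mbps × 180 s = 14886.7 Mb
Total: 601339.2 Mb = 75167.4 MB.
= 70.01 GiB.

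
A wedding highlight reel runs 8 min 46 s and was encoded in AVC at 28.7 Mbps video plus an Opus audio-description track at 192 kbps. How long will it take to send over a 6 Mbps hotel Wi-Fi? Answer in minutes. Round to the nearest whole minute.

42 minutes

8 min 46 s = 526 s
Audio: 192 kbps = 0.192 Mbps.
Total bitrate: 28.892 Mbps.
File: 28.892 Mbps × 526 s = 15197.2 Mb.
At 6 Mbps: 15197.2 / 6 = 2532.9 s ≈ 42.2 minutes.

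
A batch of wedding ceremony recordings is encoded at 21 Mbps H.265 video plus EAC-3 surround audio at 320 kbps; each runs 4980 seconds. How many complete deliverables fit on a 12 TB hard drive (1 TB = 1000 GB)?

Audio: 320 kbps = 0.320 Mbps.
Total bitrate: 21.320 Mbps.
Per item: 21.320 Mbps × 4980 s = 106,174 Mb = 13,272 MB.
Capacity: 12 TB = 96,000,000 Mb; 904.18 items → 904 complete.

904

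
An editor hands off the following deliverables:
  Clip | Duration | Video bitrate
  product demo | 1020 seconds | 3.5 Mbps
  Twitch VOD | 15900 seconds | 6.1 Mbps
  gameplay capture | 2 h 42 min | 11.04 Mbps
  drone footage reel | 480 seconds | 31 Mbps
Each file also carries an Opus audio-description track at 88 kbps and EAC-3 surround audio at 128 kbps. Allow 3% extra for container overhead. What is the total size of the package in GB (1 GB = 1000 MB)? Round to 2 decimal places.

29.43 GB

Audio total: 88 + 128 = 216 kbps = 0.216 Mbps.
product demo: 3.716 Mbps × 1020 s × 1.03 = 3904.0 Mb
Twitch VOD: 6.316 Mbps × 15900 s × 1.03 = 103437.1 Mb
gameplay capture: 11.256 Mbps × 9720 s × 1.03 = 112690.6 Mb
drone footage reel: 31.216 Mbps × 480 s × 1.03 = 15433.2 Mb
Total: 235464.9 Mb = 29433.1 MB.
= 29.43 GB.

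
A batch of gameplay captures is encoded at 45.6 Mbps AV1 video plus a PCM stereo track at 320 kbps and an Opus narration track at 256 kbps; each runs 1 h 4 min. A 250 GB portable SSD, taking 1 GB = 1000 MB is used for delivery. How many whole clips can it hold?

1 h 4 min = 64 min = 3840 s
Audio total: 320 + 256 = 576 kbps = 0.576 Mbps.
Total bitrate: 46.176 Mbps.
Per item: 46.176 Mbps × 3840 s = 177,316 Mb = 22,164 MB.
Capacity: 250 GB = 2,000,000 Mb; 11.28 items → 11 complete.

11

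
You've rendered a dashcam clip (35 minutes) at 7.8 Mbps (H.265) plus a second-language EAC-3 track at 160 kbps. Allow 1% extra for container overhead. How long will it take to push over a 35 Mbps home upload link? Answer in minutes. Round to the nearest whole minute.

35 min = 2100 s
Audio: 160 kbps = 0.160 Mbps.
Total bitrate: 7.960 Mbps.
File: 7.960 Mbps × 2100 s = 16716.0 Mb.
With 1% container overhead: ×1.01. → 16883.2 Mb.
At 35 Mbps: 16883.2 / 35 = 482.4 s ≈ 8.04 minutes.

8 minutes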